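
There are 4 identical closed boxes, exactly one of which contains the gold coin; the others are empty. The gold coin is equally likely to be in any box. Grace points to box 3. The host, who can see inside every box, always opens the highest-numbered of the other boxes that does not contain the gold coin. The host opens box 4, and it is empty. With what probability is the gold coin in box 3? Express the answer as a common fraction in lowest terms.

Condition on the true location of the gold coin.
If it is in any of boxes 1, 2, and 3 (prior 1/4 each): box 4 is the highest-numbered option available, probability 1; weight (1/4)·1 = 1/4 each.
If it is in box 4 (prior 1/4): the host opened box 4, so this case is ruled out; weight (1/4)·0 = 0.
The weights sum to 3/4.
So P(the gold coin in box 3 | the host opened box 4) = (1/4) / (3/4) = 1/3.

1/3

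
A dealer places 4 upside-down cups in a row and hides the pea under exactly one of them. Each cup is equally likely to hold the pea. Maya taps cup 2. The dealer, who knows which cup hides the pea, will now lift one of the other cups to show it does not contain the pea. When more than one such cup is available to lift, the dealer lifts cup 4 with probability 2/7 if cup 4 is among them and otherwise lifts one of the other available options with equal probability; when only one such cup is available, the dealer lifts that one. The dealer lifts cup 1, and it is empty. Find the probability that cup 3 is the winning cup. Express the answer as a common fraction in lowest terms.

Condition on the true location of the pea.
If it is under cup 1 (prior 1/4): the dealer opened cup 1, so this case is ruled out; weight (1/4)·0 = 0.
If it is under cup 2 (prior 1/4): cup 4 is available but not opened; cup 1 gets probability (1 − 2/7)/2 = 5/14; weight (1/4)·(5/14) = 5/56.
If it is under cup 3 (prior 1/4): cup 4 is available but not opened, probability 5/7; weight (1/4)·(5/7) = 5/28.
If it is under cup 4 (prior 1/4): cup 4 holds the prize so is unavailable; the dealer chooses uniformly among the 2 others, probability 1/2; weight (1/4)·(1/2) = 1/8.
The weights sum to 11/28.
So P(the pea under cup 3 | the dealer opened cup 1) = (5/28) / (11/28) = 5/11.

5/11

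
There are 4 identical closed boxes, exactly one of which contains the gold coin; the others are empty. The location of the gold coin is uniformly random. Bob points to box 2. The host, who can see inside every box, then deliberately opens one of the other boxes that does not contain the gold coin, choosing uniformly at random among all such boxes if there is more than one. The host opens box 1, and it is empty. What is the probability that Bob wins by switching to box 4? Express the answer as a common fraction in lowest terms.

Apply Bayes' rule, conditioning on where the gold coin actually is.
If it is in box 1 (prior 1/4): the host opened box 1, so this case is ruled out; weight (1/4)·0 = 0.
If it is in box 2 (prior 1/4): the host has 3 equally likely choices, so probability 1/3; weight (1/4)·(1/3) = 1/12.
If it is in either of boxes 3 and 4 (prior 1/4 each): the host has 2 equally likely choices, so probability 1/2; weight (1/4)·(1/2) = 1/8 each.
The weights sum to 1/3.
So P(the gold coin in box 4 | the host opened box 1) = (1/8) / (1/3) = 3/8.

3/8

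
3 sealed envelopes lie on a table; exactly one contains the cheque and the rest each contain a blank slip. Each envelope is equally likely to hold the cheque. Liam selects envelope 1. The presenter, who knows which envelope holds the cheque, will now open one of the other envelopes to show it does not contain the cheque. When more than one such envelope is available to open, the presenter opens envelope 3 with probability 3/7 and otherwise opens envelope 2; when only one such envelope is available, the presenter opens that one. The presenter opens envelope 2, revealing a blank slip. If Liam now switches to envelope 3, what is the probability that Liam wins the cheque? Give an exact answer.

7/11

Apply Bayes' rule, conditioning on where the cheque actually is.
If it is in envelope 1 (prior 1/3): envelope 3 is available but not opened, probability 4/7; weight (1/3)·(4/7) = 4/21.
If it is in envelope 2 (prior 1/3): the presenter opened envelope 2, so this case is ruled out; weight (1/3)·0 = 0.
If it is in envelope 3 (prior 1/3): only envelope 2 is available, probability 1; weight (1/3)·1 = 1/3.
The weights sum to 11/21.
So P(the cheque in envelope 3 | the presenter opened envelope 2) = (1/3) / (11/21) = 7/11.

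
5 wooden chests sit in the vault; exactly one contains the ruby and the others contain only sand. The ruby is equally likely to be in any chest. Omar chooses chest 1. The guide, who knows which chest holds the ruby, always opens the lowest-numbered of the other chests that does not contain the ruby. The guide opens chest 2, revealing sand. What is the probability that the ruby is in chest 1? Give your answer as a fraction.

1/4

Apply Bayes' rule, conditioning on where the ruby actually is.
If it is in any of chests 1, 3, 4, and 5 (prior 1/5 each): chest 2 is the lowest-numbered option available, probability 1; weight (1/5)·1 = 1/5 each.
If it is in chest 2 (prior 1/5): the guide opened chest 2, so this case is ruled out; weight (1/5)·0 = 0.
The weights sum to 4/5.
So P(the ruby in chest 1 | the guide opened chest 2) = (1/5) / (4/5) = 1/4.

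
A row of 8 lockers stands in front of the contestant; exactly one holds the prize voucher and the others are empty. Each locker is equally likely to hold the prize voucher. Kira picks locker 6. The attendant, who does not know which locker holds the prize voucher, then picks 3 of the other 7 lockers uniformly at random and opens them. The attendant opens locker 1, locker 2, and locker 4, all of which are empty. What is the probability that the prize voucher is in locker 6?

1/5

Condition on the true location of the prize voucher.
If it is in any of lockers 1, 2, and 4 (prior 1/8 each): that locker was opened and seen not to hold the prize — ruled out; weight (1/8)·0 = 0 each.
If it is in any of lockers 3, 5, 6, 7, and 8 (prior 1/8 each): the attendant picks exactly this set with probability 1/35 regardless, and none is the prize; weight (1/8)·(1/35) = 1/280 each.
The weights sum to 1/56.
So P(the prize voucher in locker 6 | the attendant opened locker 1, locker 2, and locker 4) = (1/280) / (1/56) = 1/5.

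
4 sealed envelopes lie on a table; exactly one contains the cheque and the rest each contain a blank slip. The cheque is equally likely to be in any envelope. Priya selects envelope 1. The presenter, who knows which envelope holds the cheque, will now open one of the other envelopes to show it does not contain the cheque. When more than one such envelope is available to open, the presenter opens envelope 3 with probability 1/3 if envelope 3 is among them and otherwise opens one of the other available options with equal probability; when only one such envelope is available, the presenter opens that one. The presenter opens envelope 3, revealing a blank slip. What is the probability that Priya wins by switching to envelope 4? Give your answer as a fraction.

Consider each possible location of the cheque in turn.
If it is in any of envelopes 1, 2, and 4 (prior 1/4 each): envelope 3 is available, opened with probability 1/3; weight (1/4)·(1/3) = 1/12 each.
If it is in envelope 3 (prior 1/4): the presenter opened envelope 3, so this case is ruled out; weight (1/4)·0 = 0.
The weights sum to 1/4.
So P(the cheque in envelope 4 | the presenter opened envelope 3) = (1/12) / (1/4) = 1/3.

1/3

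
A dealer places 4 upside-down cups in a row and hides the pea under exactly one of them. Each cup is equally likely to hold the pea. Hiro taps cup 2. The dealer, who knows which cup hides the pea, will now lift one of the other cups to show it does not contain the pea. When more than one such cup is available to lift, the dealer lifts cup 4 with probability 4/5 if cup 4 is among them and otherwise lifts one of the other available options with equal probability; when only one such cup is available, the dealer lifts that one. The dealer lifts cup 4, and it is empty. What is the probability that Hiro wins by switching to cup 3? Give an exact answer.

Apply Bayes' rule, conditioning on where the pea actually is.
If it is under any of cups 1, 2, and 3 (prior 1/4 each): cup 4 is available, opened with probability 4/5; weight (1/4)·(4/5) = 1/5 each.
If it is under cup 4 (prior 1/4): the dealer opened cup 4, so this case is ruled out; weight (1/4)·0 = 0.
The weights sum to 3/5.
So P(the pea under cup 3 | the dealer opened cup 4) = (1/5) / (3/5) = 1/3.

1/3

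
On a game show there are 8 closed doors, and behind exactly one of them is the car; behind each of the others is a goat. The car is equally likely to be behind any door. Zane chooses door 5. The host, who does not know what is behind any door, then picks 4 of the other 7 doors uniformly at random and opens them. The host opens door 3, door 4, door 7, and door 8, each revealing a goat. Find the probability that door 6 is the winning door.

1/4

Because the host chose which doors to open without knowing where the car is, the choice is independent of the prize location. Learning that none of the 4 opened doors holds the car simply rules out those 4 locations and leaves the remaining 4 doors still equally likely by symmetry.
So P(the car behind door 6) = 1/4.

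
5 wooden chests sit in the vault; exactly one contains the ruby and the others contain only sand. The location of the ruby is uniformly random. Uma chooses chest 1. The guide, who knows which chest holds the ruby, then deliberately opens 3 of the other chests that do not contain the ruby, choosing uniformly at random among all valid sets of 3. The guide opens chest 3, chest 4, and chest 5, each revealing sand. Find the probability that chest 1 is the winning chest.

1/5

Condition on the true location of the ruby.
If it is in chest 1 (prior 1/5): the guide has 4 equally likely choices, so probability 1/4; weight (1/5)·(1/4) = 1/20.
If it is in chest 2 (prior 1/5): the guide has no choice, probability 1; weight (1/5)·1 = 1/5.
If it is in any of chests 3, 4, and 5 (prior 1/5 each): that chest was opened and seen not to hold the prize — ruled out; weight (1/5)·0 = 0 each.
The weights sum to 1/4.
So P(the ruby in chest 1 | the guide opened chest 3, chest 4, and chest 5) = (1/20) / (1/4) = 1/5.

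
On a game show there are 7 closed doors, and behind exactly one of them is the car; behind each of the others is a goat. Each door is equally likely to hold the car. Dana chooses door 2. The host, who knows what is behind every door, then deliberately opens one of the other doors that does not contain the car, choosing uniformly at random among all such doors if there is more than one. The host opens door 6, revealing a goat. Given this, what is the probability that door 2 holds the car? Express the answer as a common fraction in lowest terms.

1/7

Condition on the true location of the car.
If it is behind any of doors 1, 3, 4, 5, and 7 (prior 1/7 each): the host has 5 equally likely choices, so probability 1/5; weight (1/7)·(1/5) = 1/35 each.
If it is behind door 2 (prior 1/7): the host has 6 equally likely choices, so probability 1/6; weight (1/7)·(1/6) = 1/42.
If it is behind door 6 (prior 1/7): the host opened door 6, so this case is ruled out; weight (1/7)·0 = 0.
The weights sum to 1/6.
So P(the car behind door 2 | the host opened door 6) = (1/42) / (1/6) = 1/7.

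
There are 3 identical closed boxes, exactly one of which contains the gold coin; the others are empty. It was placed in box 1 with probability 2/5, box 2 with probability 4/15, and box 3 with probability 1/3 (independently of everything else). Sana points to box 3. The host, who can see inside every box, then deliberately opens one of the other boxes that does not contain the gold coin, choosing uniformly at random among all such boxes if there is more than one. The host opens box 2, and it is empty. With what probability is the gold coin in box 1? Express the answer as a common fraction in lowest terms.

Consider each possible location of the gold coin in turn.
If it is in box 1 (prior 2/5): the host has no choice, probability 1; weight (2/5)·1 = 2/5.
If it is in box 2 (prior 4/15): the host opened box 2, so this case is ruled out; weight (4/15)·0 = 0.
If it is in box 3 (prior 1/3): the host has 2 equally likely choices, so probability 1/2; weight (1/3)·(1/2) = 1/6.
The weights sum to 17/30.
So P(the gold coin in box 1 | the host opened box 2) = (2/5) / (17/30) = 12/17.

12/17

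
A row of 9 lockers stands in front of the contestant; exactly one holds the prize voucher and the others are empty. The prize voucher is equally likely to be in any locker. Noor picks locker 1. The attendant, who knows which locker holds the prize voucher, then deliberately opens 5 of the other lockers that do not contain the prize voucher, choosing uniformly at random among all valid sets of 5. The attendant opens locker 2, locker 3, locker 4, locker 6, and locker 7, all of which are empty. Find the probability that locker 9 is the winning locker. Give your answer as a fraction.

8/27

Consider each possible location of the prize voucher in turn.
If it is in locker 1 (prior 1/9): the attendant has 56 equally likely choices, so probability 1/56; weight (1/9)·(1/56) = 1/504.
If it is in any of lockers 2, 3, 4, 6, and 7 (prior 1/9 each): that locker was opened and seen not to hold the prize — ruled out; weight (1/9)·0 = 0 each.
If it is in any of lockers 5, 8, and 9 (prior 1/9 each): the attendant has 21 equally likely choices, so probability 1/21; weight (1/9)·(1/21) = 1/189 each.
The weights sum to 1/56.
So P(the prize voucher in locker 9 | the attendant opened locker 2, locker 3, locker 4, locker 6, and locker 7) = (1/189) / (1/56) = 8/27.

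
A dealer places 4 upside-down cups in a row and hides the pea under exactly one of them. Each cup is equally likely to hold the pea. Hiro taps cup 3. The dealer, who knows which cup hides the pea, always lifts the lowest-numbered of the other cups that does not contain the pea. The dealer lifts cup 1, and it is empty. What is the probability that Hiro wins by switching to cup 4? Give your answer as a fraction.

Apply Bayes' rule, conditioning on where the pea actually is.
If it is under cup 1 (prior 1/4): the dealer opened cup 1, so this case is ruled out; weight (1/4)·0 = 0.
If it is under any of cups 2, 3, and 4 (prior 1/4 each): cup 1 is the lowest-numbered option available, probability 1; weight (1/4)·1 = 1/4 each.
The weights sum to 3/4.
So P(the pea under cup 4 | the dealer opened cup 1) = (1/4) / (3/4) = 1/3.

1/3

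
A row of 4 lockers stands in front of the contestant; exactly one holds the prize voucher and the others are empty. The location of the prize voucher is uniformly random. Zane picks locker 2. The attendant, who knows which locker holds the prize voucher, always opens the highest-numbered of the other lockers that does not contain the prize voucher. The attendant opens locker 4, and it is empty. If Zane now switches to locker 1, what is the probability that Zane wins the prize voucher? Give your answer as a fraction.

1/3

Apply Bayes' rule, conditioning on where the prize voucher actually is.
If it is in any of lockers 1, 2, and 3 (prior 1/4 each): locker 4 is the highest-numbered option available, probability 1; weight (1/4)·1 = 1/4 each.
If it is in locker 4 (prior 1/4): the attendant opened locker 4, so this case is ruled out; weight (1/4)·0 = 0.
The weights sum to 3/4.
So P(the prize voucher in locker 1 | the attendant opened locker 4) = (1/4) / (3/4) = 1/3.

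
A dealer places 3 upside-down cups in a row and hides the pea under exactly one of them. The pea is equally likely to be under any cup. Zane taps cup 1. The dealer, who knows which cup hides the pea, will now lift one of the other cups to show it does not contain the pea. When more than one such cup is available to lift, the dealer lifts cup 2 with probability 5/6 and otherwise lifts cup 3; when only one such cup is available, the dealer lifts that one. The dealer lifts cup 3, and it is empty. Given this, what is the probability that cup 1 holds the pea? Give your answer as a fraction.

Condition on the true location of the pea.
If it is under cup 1 (prior 1/3): cup 2 is available but not opened, probability 1/6; weight (1/3)·(1/6) = 1/18.
If it is under cup 2 (prior 1/3): only cup 3 is available, probability 1; weight (1/3)·1 = 1/3.
If it is under cup 3 (prior 1/3): the dealer opened cup 3, so this case is ruled out; weight (1/3)·0 = 0.
The weights sum to 7/18.
So P(the pea under cup 1 | the dealer opened cup 3) = (1/18) / (7/18) = 1/7.

1/7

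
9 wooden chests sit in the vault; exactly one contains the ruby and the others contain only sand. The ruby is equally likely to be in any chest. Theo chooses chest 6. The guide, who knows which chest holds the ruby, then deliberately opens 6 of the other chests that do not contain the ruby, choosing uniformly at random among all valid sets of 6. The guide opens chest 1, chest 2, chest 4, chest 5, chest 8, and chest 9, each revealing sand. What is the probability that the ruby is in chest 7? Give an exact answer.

Consider each possible location of the ruby in turn.
If it is in any of chests 1, 2, 4, 5, 8, and 9 (prior 1/9 each): that chest was opened and seen not to hold the prize — ruled out; weight (1/9)·0 = 0 each.
If it is in either of chests 3 and 7 (prior 1/9 each): the guide has 7 equally likely choices, so probability 1/7; weight (1/9)·(1/7) = 1/63 each.
If it is in chest 6 (prior 1/9): the guide has 28 equally likely choices, so probability 1/28; weight (1/9)·(1/28) = 1/252.
The weights sum to 1/28.
So P(the ruby in chest 7 | the guide opened chest 1, chest 2, chest 4, chest 5, chest 8, and chest 9) = (1/63) / (1/28) = 4/9.

4/9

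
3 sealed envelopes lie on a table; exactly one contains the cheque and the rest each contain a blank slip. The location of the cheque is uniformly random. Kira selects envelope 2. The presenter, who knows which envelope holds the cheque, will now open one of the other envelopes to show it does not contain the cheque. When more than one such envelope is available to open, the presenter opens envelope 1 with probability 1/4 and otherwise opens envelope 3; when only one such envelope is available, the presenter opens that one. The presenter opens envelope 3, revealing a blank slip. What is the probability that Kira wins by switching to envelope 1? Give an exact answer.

4/7

Condition on the true location of the cheque.
If it is in envelope 1 (prior 1/3): only envelope 3 is available, probability 1; weight (1/3)·1 = 1/3.
If it is in envelope 2 (prior 1/3): envelope 1 is available but not opened, probability 3/4; weight (1/3)·(3/4) = 1/4.
If it is in envelope 3 (prior 1/3): the presenter opened envelope 3, so this case is ruled out; weight (1/3)·0 = 0.
The weights sum to 7/12.
So P(the cheque in envelope 1 | the presenter opened envelope 3) = (1/3) / (7/12) = 4/7.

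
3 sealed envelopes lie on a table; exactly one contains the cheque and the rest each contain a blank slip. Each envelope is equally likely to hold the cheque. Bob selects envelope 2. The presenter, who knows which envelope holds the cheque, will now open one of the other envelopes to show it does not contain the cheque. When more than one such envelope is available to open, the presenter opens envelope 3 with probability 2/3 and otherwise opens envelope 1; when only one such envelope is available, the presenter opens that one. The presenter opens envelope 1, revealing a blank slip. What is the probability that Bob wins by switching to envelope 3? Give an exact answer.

Consider each possible location of the cheque in turn.
If it is in envelope 1 (prior 1/3): the presenter opened envelope 1, so this case is ruled out; weight (1/3)·0 = 0.
If it is in envelope 2 (prior 1/3): envelope 3 is available but not opened, probability 1/3; weight (1/3)·(1/3) = 1/9.
If it is in envelope 3 (prior 1/3): only envelope 1 is available, probability 1; weight (1/3)·1 = 1/3.
The weights sum to 4/9.
So P(the cheque in envelope 3 | the presenter opened envelope 1) = (1/3) / (4/9) = 3/4.

3/4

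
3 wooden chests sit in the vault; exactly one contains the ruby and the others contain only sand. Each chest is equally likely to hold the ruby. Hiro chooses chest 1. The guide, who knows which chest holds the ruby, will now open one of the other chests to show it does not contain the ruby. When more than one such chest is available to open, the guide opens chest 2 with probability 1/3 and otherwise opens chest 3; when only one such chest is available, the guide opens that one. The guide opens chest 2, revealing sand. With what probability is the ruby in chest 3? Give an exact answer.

3/4

Apply Bayes' rule, conditioning on where the ruby actually is.
If it is in chest 1 (prior 1/3): chest 2 is available, opened with probability 1/3; weight (1/3)·(1/3) = 1/9.
If it is in chest 2 (prior 1/3): the guide opened chest 2, so this case is ruled out; weight (1/3)·0 = 0.
If it is in chest 3 (prior 1/3): only chest 2 is available, probability 1; weight (1/3)·1 = 1/3.
The weights sum to 4/9.
So P(the ruby in chest 3 | the guide opened chest 2) = (1/3) / (4/9) = 3/4.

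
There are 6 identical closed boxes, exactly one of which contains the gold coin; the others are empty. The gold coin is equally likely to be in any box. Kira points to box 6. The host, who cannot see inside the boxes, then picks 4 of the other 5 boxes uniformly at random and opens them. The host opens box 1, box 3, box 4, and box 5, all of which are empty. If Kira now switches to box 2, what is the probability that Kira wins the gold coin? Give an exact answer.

1/2

Because the host chose which boxes to open without knowing where the gold coin is, the choice is independent of the prize location. Learning that none of the 4 opened boxes holds the gold coin simply rules out those 4 locations and leaves the remaining 2 boxes still equally likely by symmetry.
So P(the gold coin in box 2) = 1/2.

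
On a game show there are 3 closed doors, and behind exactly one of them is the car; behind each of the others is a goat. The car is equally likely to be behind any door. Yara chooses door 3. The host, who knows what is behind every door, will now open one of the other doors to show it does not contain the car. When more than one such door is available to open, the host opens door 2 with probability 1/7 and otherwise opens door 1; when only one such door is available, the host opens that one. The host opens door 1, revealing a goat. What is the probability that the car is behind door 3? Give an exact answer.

6/13

Apply Bayes' rule, conditioning on where the car actually is.
If it is behind door 1 (prior 1/3): the host opened door 1, so this case is ruled out; weight (1/3)·0 = 0.
If it is behind door 2 (prior 1/3): only door 1 is available, probability 1; weight (1/3)·1 = 1/3.
If it is behind door 3 (prior 1/3): door 2 is available but not opened, probability 6/7; weight (1/3)·(6/7) = 2/7.
The weights sum to 13/21.
So P(the car behind door 3 | the host opened door 1) = (2/7) / (13/21) = 6/13.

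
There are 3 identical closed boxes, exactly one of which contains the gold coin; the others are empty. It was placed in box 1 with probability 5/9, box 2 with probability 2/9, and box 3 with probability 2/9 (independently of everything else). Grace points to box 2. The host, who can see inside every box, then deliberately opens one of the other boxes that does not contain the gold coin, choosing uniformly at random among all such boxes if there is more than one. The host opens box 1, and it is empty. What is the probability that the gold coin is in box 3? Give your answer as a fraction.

Condition on the true location of the gold coin.
If it is in box 1 (prior 5/9): the host opened box 1, so this case is ruled out; weight (5/9)·0 = 0.
If it is in box 2 (prior 2/9): the host has 2 equally likely choices, so probability 1/2; weight (2/9)·(1/2) = 1/9.
If it is in box 3 (prior 2/9): the host has no choice, probability 1; weight (2/9)·1 = 2/9.
The weights sum to 1/3.
So P(the gold coin in box 3 | the host opened box 1) = (2/9) / (1/3) = 2/3.

2/3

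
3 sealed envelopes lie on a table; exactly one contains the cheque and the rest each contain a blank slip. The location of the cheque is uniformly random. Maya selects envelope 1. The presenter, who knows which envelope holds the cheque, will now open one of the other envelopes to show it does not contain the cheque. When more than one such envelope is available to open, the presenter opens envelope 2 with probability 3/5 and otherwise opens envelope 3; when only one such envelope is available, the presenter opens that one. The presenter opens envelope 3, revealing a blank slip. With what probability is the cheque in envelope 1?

Consider each possible location of the cheque in turn.
If it is in envelope 1 (prior 1/3): envelope 2 is available but not opened, probability 2/5; weight (1/3)·(2/5) = 2/15.
If it is in envelope 2 (prior 1/3): only envelope 3 is available, probability 1; weight (1/3)·1 = 1/3.
If it is in envelope 3 (prior 1/3): the presenter opened envelope 3, so this case is ruled out; weight (1/3)·0 = 0.
The weights sum to 7/15.
So P(the cheque in envelope 1 | the presenter opened envelope 3) = (2/15) / (7/15) = 2/7.

2/7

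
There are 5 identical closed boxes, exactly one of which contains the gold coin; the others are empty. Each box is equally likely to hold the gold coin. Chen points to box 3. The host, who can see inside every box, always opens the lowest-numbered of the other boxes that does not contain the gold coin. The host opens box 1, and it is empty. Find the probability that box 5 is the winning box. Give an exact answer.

1/4

Consider each possible location of the gold coin in turn.
If it is in box 1 (prior 1/5): the host opened box 1, so this case is ruled out; weight (1/5)·0 = 0.
If it is in any of boxes 2, 3, 4, and 5 (prior 1/5 each): box 1 is the lowest-numbered option available, probability 1; weight (1/5)·1 = 1/5 each.
The weights sum to 4/5.
So P(the gold coin in box 5 | the host opened box 1) = (1/5) / (4/5) = 1/4.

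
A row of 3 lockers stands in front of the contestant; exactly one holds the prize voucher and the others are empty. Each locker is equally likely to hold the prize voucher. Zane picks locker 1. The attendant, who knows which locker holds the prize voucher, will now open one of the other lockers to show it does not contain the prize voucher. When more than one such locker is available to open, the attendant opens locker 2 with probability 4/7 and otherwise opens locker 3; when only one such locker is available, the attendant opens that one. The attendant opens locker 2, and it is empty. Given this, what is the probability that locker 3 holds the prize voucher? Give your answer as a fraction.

Apply Bayes' rule, conditioning on where the prize voucher actually is.
If it is in locker 1 (prior 1/3): locker 2 is available, opened with probability 4/7; weight (1/3)·(4/7) = 4/21.
If it is in locker 2 (prior 1/3): the attendant opened locker 2, so this case is ruled out; weight (1/3)·0 = 0.
If it is in locker 3 (prior 1/3): only locker 2 is available, probability 1; weight (1/3)·1 = 1/3.
The weights sum to 11/21.
So P(the prize voucher in locker 3 | the attendant opened locker 2) = (1/3) / (11/21) = 7/11.

7/11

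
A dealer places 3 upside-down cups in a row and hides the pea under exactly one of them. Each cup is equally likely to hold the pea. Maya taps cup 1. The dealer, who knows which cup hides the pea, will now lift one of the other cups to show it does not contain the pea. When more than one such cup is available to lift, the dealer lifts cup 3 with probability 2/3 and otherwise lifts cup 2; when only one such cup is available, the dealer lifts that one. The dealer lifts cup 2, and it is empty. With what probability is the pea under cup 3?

3/4

Apply Bayes' rule, conditioning on where the pea actually is.
If it is under cup 1 (prior 1/3): cup 3 is available but not opened, probability 1/3; weight (1/3)·(1/3) = 1/9.
If it is under cup 2 (prior 1/3): the dealer opened cup 2, so this case is ruled out; weight (1/3)·0 = 0.
If it is under cup 3 (prior 1/3): only cup 2 is available, probability 1; weight (1/3)·1 = 1/3.
The weights sum to 4/9.
So P(the pea under cup 3 | the dealer opened cup 2) = (1/3) / (4/9) = 3/4.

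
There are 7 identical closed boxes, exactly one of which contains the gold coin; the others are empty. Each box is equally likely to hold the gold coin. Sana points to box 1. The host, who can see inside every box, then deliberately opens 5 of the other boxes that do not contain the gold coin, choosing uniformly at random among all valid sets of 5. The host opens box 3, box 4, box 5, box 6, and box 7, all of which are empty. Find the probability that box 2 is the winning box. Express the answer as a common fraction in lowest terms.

6/7

Condition on the true location of the gold coin.
If it is in box 1 (prior 1/7): the host has 6 equally likely choices, so probability 1/6; weight (1/7)·(1/6) = 1/42.
If it is in box 2 (prior 1/7): the host has no choice, probability 1; weight (1/7)·1 = 1/7.
If it is in any of boxes 3, 4, 5, 6, and 7 (prior 1/7 each): that box was opened and seen not to hold the prize — ruled out; weight (1/7)·0 = 0 each.
The weights sum to 1/6.
So P(the gold coin in box 2 | the host opened box 3, box 4, box 5, box 6, and box 7) = (1/7) / (1/6) = 6/7.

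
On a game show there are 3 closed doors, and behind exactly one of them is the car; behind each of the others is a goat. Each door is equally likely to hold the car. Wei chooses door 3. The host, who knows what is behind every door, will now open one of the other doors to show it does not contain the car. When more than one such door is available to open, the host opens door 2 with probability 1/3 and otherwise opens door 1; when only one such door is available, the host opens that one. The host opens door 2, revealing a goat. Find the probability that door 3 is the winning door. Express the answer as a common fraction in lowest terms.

1/4

Apply Bayes' rule, conditioning on where the car actually is.
If it is behind door 1 (prior 1/3): only door 2 is available, probability 1; weight (1/3)·1 = 1/3.
If it is behind door 2 (prior 1/3): the host opened door 2, so this case is ruled out; weight (1/3)·0 = 0.
If it is behind door 3 (prior 1/3): door 2 is available, opened with probability 1/3; weight (1/3)·(1/3) = 1/9.
The weights sum to 4/9.
So P(the car behind door 3 | the host opened door 2) = (1/9) / (4/9) = 1/4.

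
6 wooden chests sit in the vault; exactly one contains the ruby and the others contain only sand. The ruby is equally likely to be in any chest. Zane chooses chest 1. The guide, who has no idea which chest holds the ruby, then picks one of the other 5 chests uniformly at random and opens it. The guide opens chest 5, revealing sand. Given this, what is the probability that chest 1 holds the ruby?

Because the guide chose which chest to open without knowing where the ruby is, the choice is independent of the prize location. Learning that chest 5 does not hold the ruby simply rules out that one location and leaves the remaining 5 chests still equally likely by symmetry.
So P(the ruby in chest 1) = 1/5.

1/5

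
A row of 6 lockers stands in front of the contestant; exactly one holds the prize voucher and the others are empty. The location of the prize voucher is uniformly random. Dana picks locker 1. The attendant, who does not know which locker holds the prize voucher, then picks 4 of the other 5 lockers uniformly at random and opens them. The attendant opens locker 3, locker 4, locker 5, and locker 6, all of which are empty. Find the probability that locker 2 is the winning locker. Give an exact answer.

1/2

Because the attendant chose which lockers to open without knowing where the prize voucher is, the choice is independent of the prize location. Learning that none of the 4 opened lockers holds the prize voucher simply rules out those 4 locations and leaves the remaining 2 lockers still equally likely by symmetry.
So P(the prize voucher in locker 2) = 1/2.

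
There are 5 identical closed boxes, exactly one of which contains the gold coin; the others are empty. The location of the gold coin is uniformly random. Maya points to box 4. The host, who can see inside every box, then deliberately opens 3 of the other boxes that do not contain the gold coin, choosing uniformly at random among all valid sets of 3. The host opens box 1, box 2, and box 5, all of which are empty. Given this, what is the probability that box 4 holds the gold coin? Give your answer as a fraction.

1/5

Condition on the true location of the gold coin.
If it is in any of boxes 1, 2, and 5 (prior 1/5 each): that box was opened and seen not to hold the prize — ruled out; weight (1/5)·0 = 0 each.
If it is in box 3 (prior 1/5): the host has no choice, probability 1; weight (1/5)·1 = 1/5.
If it is in box 4 (prior 1/5): the host has 4 equally likely choices, so probability 1/4; weight (1/5)·(1/4) = 1/20.
The weights sum to 1/4.
So P(the gold coin in box 4 | the host opened box 1, box 2, and box 5) = (1/20) / (1/4) = 1/5.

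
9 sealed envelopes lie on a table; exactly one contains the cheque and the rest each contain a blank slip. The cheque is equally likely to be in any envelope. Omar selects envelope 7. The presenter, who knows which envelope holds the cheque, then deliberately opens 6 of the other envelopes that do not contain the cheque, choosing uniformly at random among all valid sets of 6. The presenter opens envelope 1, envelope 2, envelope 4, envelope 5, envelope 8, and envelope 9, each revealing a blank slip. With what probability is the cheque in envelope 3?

4/9

Condition on the true location of the cheque.
If it is in any of envelopes 1, 2, 4, 5, 8, and 9 (prior 1/9 each): that envelope was opened and seen not to hold the prize — ruled out; weight (1/9)·0 = 0 each.
If it is in either of envelopes 3 and 6 (prior 1/9 each): the presenter has 7 equally likely choices, so probability 1/7; weight (1/9)·(1/7) = 1/63 each.
If it is in envelope 7 (prior 1/9): the presenter has 28 equally likely choices, so probability 1/28; weight (1/9)·(1/28) = 1/252.
The weights sum to 1/28.
So P(the cheque in envelope 3 | the presenter opened envelope 1, envelope 2, envelope 4, envelope 5, envelope 8, and envelope 9) = (1/63) / (1/28) = 4/9.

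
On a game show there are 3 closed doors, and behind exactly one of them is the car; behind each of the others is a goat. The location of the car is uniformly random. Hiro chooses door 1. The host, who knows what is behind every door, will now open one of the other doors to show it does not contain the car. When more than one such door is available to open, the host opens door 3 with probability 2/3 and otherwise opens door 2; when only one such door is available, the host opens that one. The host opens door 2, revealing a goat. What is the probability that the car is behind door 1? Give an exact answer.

Condition on the true location of the car.
If it is behind door 1 (prior 1/3): door 3 is available but not opened, probability 1/3; weight (1/3)·(1/3) = 1/9.
If it is behind door 2 (prior 1/3): the host opened door 2, so this case is ruled out; weight (1/3)·0 = 0.
If it is behind door 3 (prior 1/3): only door 2 is available, probability 1; weight (1/3)·1 = 1/3.
The weights sum to 4/9.
So P(the car behind door 1 | the host opened door 2) = (1/9) / (4/9) = 1/4.

1/4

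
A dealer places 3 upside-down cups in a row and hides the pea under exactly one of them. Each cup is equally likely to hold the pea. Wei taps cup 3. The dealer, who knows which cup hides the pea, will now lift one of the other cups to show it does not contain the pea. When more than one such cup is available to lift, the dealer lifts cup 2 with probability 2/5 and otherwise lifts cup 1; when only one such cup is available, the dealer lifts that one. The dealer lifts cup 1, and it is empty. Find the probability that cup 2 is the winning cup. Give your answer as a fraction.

5/8

Condition on the true location of the pea.
If it is under cup 1 (prior 1/3): the dealer opened cup 1, so this case is ruled out; weight (1/3)·0 = 0.
If it is under cup 2 (prior 1/3): only cup 1 is available, probability 1; weight (1/3)·1 = 1/3.
If it is under cup 3 (prior 1/3): cup 2 is available but not opened, probability 3/5; weight (1/3)·(3/5) = 1/5.
The weights sum to 8/15.
So P(the pea under cup 2 | the dealer opened cup 1) = (1/3) / (8/15) = 5/8.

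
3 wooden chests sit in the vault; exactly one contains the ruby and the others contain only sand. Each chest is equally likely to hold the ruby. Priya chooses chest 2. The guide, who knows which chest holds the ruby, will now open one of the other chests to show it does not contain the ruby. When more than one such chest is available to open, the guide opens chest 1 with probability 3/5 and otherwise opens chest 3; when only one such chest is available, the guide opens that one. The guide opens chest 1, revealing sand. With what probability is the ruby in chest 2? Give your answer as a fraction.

3/8

Apply Bayes' rule, conditioning on where the ruby actually is.
If it is in chest 1 (prior 1/3): the guide opened chest 1, so this case is ruled out; weight (1/3)·0 = 0.
If it is in chest 2 (prior 1/3): chest 1 is available, opened with probability 3/5; weight (1/3)·(3/5) = 1/5.
If it is in chest 3 (prior 1/3): only chest 1 is available, probability 1; weight (1/3)·1 = 1/3.
The weights sum to 8/15.
So P(the ruby in chest 2 | the guide opened chest 1) = (1/5) / (8/15) = 3/8.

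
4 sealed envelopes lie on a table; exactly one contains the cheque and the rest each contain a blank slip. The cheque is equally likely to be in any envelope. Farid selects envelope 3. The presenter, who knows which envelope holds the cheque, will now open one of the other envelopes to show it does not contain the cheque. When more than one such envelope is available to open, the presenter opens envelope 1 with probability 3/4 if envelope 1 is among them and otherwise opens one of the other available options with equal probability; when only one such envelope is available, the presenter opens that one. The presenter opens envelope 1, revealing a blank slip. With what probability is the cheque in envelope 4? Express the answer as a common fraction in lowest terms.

1/3

Consider each possible location of the cheque in turn.
If it is in envelope 1 (prior 1/4): the presenter opened envelope 1, so this case is ruled out; weight (1/4)·0 = 0.
If it is in any of envelopes 2, 3, and 4 (prior 1/4 each): envelope 1 is available, opened with probability 3/4; weight (1/4)·(3/4) = 3/16 each.
The weights sum to 9/16.
So P(the cheque in envelope 4 | the presenter opened envelope 1) = (3/16) / (9/16) = 1/3.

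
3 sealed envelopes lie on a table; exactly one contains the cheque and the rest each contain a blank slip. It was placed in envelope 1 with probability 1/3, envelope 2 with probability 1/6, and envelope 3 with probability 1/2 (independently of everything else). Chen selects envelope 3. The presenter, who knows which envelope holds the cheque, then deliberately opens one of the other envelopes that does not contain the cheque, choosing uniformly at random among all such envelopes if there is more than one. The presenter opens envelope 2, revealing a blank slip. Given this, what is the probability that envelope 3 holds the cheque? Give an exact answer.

Condition on the true location of the cheque.
If it is in envelope 1 (prior 1/3): the presenter has no choice, probability 1; weight (1/3)·1 = 1/3.
If it is in envelope 2 (prior 1/6): the presenter opened envelope 2, so this case is ruled out; weight (1/6)·0 = 0.
If it is in envelope 3 (prior 1/2): the presenter has 2 equally likely choices, so probability 1/2; weight (1/2)·(1/2) = 1/4.
The weights sum to 7/12.
So P(the cheque in envelope 3 | the presenter opened envelope 2) = (1/4) / (7/12) = 3/7.

3/7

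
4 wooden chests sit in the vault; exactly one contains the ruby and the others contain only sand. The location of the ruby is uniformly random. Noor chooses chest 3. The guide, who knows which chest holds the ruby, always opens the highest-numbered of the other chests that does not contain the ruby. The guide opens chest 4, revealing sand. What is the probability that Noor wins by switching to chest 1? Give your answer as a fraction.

1/3

Condition on the true location of the ruby.
If it is in any of chests 1, 2, and 3 (prior 1/4 each): chest 4 is the highest-numbered option available, probability 1; weight (1/4)·1 = 1/4 each.
If it is in chest 4 (prior 1/4): the guide opened chest 4, so this case is ruled out; weight (1/4)·0 = 0.
The weights sum to 3/4.
So P(the ruby in chest 1 | the guide opened chest 4) = (1/4) / (3/4) = 1/3.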